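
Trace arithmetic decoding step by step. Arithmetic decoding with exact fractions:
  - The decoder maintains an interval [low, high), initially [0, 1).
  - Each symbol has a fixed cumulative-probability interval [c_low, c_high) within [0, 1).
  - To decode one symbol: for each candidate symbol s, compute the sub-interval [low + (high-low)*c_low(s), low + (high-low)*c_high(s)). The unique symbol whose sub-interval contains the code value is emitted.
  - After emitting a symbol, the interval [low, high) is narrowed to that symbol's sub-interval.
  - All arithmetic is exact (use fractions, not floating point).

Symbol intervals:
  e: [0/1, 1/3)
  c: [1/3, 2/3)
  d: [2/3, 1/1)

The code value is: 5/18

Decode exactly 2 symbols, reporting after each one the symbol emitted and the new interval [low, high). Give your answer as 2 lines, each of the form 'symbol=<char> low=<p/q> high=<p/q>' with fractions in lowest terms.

Step 1: interval [0/1, 1/1), width = 1/1 - 0/1 = 1/1
  'e': [0/1 + 1/1*0/1, 0/1 + 1/1*1/3) = [0/1, 1/3) <- contains code 5/18
  'c': [0/1 + 1/1*1/3, 0/1 + 1/1*2/3) = [1/3, 2/3)
  'd': [0/1 + 1/1*2/3, 0/1 + 1/1*1/1) = [2/3, 1/1)
  emit 'e', narrow to [0/1, 1/3)
Step 2: interval [0/1, 1/3), width = 1/3 - 0/1 = 1/3
  'e': [0/1 + 1/3*0/1, 0/1 + 1/3*1/3) = [0/1, 1/9)
  'c': [0/1 + 1/3*1/3, 0/1 + 1/3*2/3) = [1/9, 2/9)
  'd': [0/1 + 1/3*2/3, 0/1 + 1/3*1/1) = [2/9, 1/3) <- contains code 5/18
  emit 'd', narrow to [2/9, 1/3)

Answer: symbol=e low=0/1 high=1/3
symbol=d low=2/9 high=1/3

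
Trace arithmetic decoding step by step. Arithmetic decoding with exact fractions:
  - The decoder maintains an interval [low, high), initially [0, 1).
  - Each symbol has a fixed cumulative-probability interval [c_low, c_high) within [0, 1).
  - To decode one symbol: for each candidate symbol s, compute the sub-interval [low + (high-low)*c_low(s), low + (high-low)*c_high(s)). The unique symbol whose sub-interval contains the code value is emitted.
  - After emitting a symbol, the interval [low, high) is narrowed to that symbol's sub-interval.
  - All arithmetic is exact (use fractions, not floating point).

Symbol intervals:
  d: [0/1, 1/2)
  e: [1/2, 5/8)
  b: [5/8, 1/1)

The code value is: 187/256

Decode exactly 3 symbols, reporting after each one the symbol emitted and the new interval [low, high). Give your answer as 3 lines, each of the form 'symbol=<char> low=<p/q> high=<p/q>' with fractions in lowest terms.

Step 1: interval [0/1, 1/1), width = 1/1 - 0/1 = 1/1
  'd': [0/1 + 1/1*0/1, 0/1 + 1/1*1/2) = [0/1, 1/2)
  'e': [0/1 + 1/1*1/2, 0/1 + 1/1*5/8) = [1/2, 5/8)
  'b': [0/1 + 1/1*5/8, 0/1 + 1/1*1/1) = [5/8, 1/1) <- contains code 187/256
  emit 'b', narrow to [5/8, 1/1)
Step 2: interval [5/8, 1/1), width = 1/1 - 5/8 = 3/8
  'd': [5/8 + 3/8*0/1, 5/8 + 3/8*1/2) = [5/8, 13/16) <- contains code 187/256
  'e': [5/8 + 3/8*1/2, 5/8 + 3/8*5/8) = [13/16, 55/64)
  'b': [5/8 + 3/8*5/8, 5/8 + 3/8*1/1) = [55/64, 1/1)
  emit 'd', narrow to [5/8, 13/16)
Step 3: interval [5/8, 13/16), width = 13/16 - 5/8 = 3/16
  'd': [5/8 + 3/16*0/1, 5/8 + 3/16*1/2) = [5/8, 23/32)
  'e': [5/8 + 3/16*1/2, 5/8 + 3/16*5/8) = [23/32, 95/128) <- contains code 187/256
  'b': [5/8 + 3/16*5/8, 5/8 + 3/16*1/1) = [95/128, 13/16)
  emit 'e', narrow to [23/32, 95/128)

Answer: symbol=b low=5/8 high=1/1
symbol=d low=5/8 high=13/16
symbol=e low=23/32 high=95/128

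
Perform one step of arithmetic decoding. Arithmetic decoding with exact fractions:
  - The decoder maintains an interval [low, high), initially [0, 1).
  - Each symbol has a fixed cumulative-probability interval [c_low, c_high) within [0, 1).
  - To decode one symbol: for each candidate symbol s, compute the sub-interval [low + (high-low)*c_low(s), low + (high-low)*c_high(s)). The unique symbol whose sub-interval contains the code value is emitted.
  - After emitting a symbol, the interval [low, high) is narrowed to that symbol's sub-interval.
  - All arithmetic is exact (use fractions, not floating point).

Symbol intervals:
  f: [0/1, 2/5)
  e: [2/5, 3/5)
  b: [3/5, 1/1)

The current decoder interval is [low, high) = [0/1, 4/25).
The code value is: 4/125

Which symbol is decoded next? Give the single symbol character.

Answer: f

Derivation:
Interval width = high − low = 4/25 − 0/1 = 4/25
Scaled code = (code − low) / width = (4/125 − 0/1) / 4/25 = 1/5
  f: [0/1, 2/5) ← scaled code falls here ✓
  e: [2/5, 3/5) 
  b: [3/5, 1/1) 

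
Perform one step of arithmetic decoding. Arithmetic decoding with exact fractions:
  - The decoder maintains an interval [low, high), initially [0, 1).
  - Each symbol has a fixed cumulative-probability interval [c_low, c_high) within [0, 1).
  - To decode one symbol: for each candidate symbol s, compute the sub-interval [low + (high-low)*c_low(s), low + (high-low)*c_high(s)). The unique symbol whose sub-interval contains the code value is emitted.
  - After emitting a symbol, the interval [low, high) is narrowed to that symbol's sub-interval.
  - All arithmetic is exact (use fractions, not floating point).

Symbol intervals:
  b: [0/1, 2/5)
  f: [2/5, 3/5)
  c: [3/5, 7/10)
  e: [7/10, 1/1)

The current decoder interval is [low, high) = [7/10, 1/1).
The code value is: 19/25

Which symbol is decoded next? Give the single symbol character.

Interval width = high − low = 1/1 − 7/10 = 3/10
Scaled code = (code − low) / width = (19/25 − 7/10) / 3/10 = 1/5
  b: [0/1, 2/5) ← scaled code falls here ✓
  f: [2/5, 3/5) 
  c: [3/5, 7/10) 
  e: [7/10, 1/1) 

Answer: b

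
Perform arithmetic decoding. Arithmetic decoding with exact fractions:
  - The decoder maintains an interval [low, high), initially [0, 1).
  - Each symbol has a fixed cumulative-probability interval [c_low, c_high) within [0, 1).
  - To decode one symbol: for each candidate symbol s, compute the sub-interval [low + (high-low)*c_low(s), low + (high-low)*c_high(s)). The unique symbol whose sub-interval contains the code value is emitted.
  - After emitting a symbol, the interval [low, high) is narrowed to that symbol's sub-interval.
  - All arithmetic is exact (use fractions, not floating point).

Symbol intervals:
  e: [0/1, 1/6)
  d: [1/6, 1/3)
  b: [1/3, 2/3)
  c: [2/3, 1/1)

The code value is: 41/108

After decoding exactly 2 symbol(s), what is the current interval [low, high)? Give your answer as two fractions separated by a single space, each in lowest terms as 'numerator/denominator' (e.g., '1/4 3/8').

Answer: 1/3 7/18

Derivation:
Step 1: interval [0/1, 1/1), width = 1/1 - 0/1 = 1/1
  'e': [0/1 + 1/1*0/1, 0/1 + 1/1*1/6) = [0/1, 1/6)
  'd': [0/1 + 1/1*1/6, 0/1 + 1/1*1/3) = [1/6, 1/3)
  'b': [0/1 + 1/1*1/3, 0/1 + 1/1*2/3) = [1/3, 2/3) <- contains code 41/108
  'c': [0/1 + 1/1*2/3, 0/1 + 1/1*1/1) = [2/3, 1/1)
  emit 'b', narrow to [1/3, 2/3)
Step 2: interval [1/3, 2/3), width = 2/3 - 1/3 = 1/3
  'e': [1/3 + 1/3*0/1, 1/3 + 1/3*1/6) = [1/3, 7/18) <- contains code 41/108
  'd': [1/3 + 1/3*1/6, 1/3 + 1/3*1/3) = [7/18, 4/9)
  'b': [1/3 + 1/3*1/3, 1/3 + 1/3*2/3) = [4/9, 5/9)
  'c': [1/3 + 1/3*2/3, 1/3 + 1/3*1/1) = [5/9, 2/3)
  emit 'e', narrow to [1/3, 7/18)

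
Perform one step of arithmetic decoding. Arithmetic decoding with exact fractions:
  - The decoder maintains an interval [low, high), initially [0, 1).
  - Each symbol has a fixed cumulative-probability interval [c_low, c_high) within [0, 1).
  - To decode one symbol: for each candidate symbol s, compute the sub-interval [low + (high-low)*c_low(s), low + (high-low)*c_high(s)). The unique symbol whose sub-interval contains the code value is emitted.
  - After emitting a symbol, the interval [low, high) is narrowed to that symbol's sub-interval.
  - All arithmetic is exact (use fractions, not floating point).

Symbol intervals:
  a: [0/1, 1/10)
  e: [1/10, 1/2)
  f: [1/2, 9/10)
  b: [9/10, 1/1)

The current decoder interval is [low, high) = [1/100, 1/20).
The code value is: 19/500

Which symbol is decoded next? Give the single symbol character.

Interval width = high − low = 1/20 − 1/100 = 1/25
Scaled code = (code − low) / width = (19/500 − 1/100) / 1/25 = 7/10
  a: [0/1, 1/10) 
  e: [1/10, 1/2) 
  f: [1/2, 9/10) ← scaled code falls here ✓
  b: [9/10, 1/1) 

Answer: f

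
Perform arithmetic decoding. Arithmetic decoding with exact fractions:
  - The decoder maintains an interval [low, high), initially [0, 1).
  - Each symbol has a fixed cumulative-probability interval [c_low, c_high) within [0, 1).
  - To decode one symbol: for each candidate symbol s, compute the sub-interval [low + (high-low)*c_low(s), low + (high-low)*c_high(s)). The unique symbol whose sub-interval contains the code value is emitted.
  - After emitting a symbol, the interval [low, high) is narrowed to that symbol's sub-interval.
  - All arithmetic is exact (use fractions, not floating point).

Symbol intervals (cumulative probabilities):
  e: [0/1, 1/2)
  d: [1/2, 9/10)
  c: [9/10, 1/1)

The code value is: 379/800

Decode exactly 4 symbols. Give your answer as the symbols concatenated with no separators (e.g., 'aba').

Answer: ecec

Derivation:
Step 1: interval [0/1, 1/1), width = 1/1 - 0/1 = 1/1
  'e': [0/1 + 1/1*0/1, 0/1 + 1/1*1/2) = [0/1, 1/2) <- contains code 379/800
  'd': [0/1 + 1/1*1/2, 0/1 + 1/1*9/10) = [1/2, 9/10)
  'c': [0/1 + 1/1*9/10, 0/1 + 1/1*1/1) = [9/10, 1/1)
  emit 'e', narrow to [0/1, 1/2)
Step 2: interval [0/1, 1/2), width = 1/2 - 0/1 = 1/2
  'e': [0/1 + 1/2*0/1, 0/1 + 1/2*1/2) = [0/1, 1/4)
  'd': [0/1 + 1/2*1/2, 0/1 + 1/2*9/10) = [1/4, 9/20)
  'c': [0/1 + 1/2*9/10, 0/1 + 1/2*1/1) = [9/20, 1/2) <- contains code 379/800
  emit 'c', narrow to [9/20, 1/2)
Step 3: interval [9/20, 1/2), width = 1/2 - 9/20 = 1/20
  'e': [9/20 + 1/20*0/1, 9/20 + 1/20*1/2) = [9/20, 19/40) <- contains code 379/800
  'd': [9/20 + 1/20*1/2, 9/20 + 1/20*9/10) = [19/40, 99/200)
  'c': [9/20 + 1/20*9/10, 9/20 + 1/20*1/1) = [99/200, 1/2)
  emit 'e', narrow to [9/20, 19/40)
Step 4: interval [9/20, 19/40), width = 19/40 - 9/20 = 1/40
  'e': [9/20 + 1/40*0/1, 9/20 + 1/40*1/2) = [9/20, 37/80)
  'd': [9/20 + 1/40*1/2, 9/20 + 1/40*9/10) = [37/80, 189/400)
  'c': [9/20 + 1/40*9/10, 9/20 + 1/40*1/1) = [189/400, 19/40) <- contains code 379/800
  emit 'c', narrow to [189/400, 19/40)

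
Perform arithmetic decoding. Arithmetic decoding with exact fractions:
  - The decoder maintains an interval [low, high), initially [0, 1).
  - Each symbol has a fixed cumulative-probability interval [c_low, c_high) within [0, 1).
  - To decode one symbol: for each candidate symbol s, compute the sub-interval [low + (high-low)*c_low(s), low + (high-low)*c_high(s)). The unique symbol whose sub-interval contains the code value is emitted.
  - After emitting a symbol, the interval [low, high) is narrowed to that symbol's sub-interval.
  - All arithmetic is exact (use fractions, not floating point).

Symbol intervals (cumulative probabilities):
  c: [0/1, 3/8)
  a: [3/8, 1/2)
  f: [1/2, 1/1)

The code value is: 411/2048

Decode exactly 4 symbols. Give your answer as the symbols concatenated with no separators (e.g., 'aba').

Step 1: interval [0/1, 1/1), width = 1/1 - 0/1 = 1/1
  'c': [0/1 + 1/1*0/1, 0/1 + 1/1*3/8) = [0/1, 3/8) <- contains code 411/2048
  'a': [0/1 + 1/1*3/8, 0/1 + 1/1*1/2) = [3/8, 1/2)
  'f': [0/1 + 1/1*1/2, 0/1 + 1/1*1/1) = [1/2, 1/1)
  emit 'c', narrow to [0/1, 3/8)
Step 2: interval [0/1, 3/8), width = 3/8 - 0/1 = 3/8
  'c': [0/1 + 3/8*0/1, 0/1 + 3/8*3/8) = [0/1, 9/64)
  'a': [0/1 + 3/8*3/8, 0/1 + 3/8*1/2) = [9/64, 3/16)
  'f': [0/1 + 3/8*1/2, 0/1 + 3/8*1/1) = [3/16, 3/8) <- contains code 411/2048
  emit 'f', narrow to [3/16, 3/8)
Step 3: interval [3/16, 3/8), width = 3/8 - 3/16 = 3/16
  'c': [3/16 + 3/16*0/1, 3/16 + 3/16*3/8) = [3/16, 33/128) <- contains code 411/2048
  'a': [3/16 + 3/16*3/8, 3/16 + 3/16*1/2) = [33/128, 9/32)
  'f': [3/16 + 3/16*1/2, 3/16 + 3/16*1/1) = [9/32, 3/8)
  emit 'c', narrow to [3/16, 33/128)
Step 4: interval [3/16, 33/128), width = 33/128 - 3/16 = 9/128
  'c': [3/16 + 9/128*0/1, 3/16 + 9/128*3/8) = [3/16, 219/1024) <- contains code 411/2048
  'a': [3/16 + 9/128*3/8, 3/16 + 9/128*1/2) = [219/1024, 57/256)
  'f': [3/16 + 9/128*1/2, 3/16 + 9/128*1/1) = [57/256, 33/128)
  emit 'c', narrow to [3/16, 219/1024)

Answer: cfcc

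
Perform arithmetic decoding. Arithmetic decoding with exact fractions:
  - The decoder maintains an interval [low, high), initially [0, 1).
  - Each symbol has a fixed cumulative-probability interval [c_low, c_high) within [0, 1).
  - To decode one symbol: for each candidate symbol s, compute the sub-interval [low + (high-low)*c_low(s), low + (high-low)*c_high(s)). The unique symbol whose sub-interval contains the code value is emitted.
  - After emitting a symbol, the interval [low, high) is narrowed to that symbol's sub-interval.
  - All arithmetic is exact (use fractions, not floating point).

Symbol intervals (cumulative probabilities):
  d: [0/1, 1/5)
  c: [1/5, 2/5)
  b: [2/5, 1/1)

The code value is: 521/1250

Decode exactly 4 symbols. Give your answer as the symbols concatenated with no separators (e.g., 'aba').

Answer: bddb

Derivation:
Step 1: interval [0/1, 1/1), width = 1/1 - 0/1 = 1/1
  'd': [0/1 + 1/1*0/1, 0/1 + 1/1*1/5) = [0/1, 1/5)
  'c': [0/1 + 1/1*1/5, 0/1 + 1/1*2/5) = [1/5, 2/5)
  'b': [0/1 + 1/1*2/5, 0/1 + 1/1*1/1) = [2/5, 1/1) <- contains code 521/1250
  emit 'b', narrow to [2/5, 1/1)
Step 2: interval [2/5, 1/1), width = 1/1 - 2/5 = 3/5
  'd': [2/5 + 3/5*0/1, 2/5 + 3/5*1/5) = [2/5, 13/25) <- contains code 521/1250
  'c': [2/5 + 3/5*1/5, 2/5 + 3/5*2/5) = [13/25, 16/25)
  'b': [2/5 + 3/5*2/5, 2/5 + 3/5*1/1) = [16/25, 1/1)
  emit 'd', narrow to [2/5, 13/25)
Step 3: interval [2/5, 13/25), width = 13/25 - 2/5 = 3/25
  'd': [2/5 + 3/25*0/1, 2/5 + 3/25*1/5) = [2/5, 53/125) <- contains code 521/1250
  'c': [2/5 + 3/25*1/5, 2/5 + 3/25*2/5) = [53/125, 56/125)
  'b': [2/5 + 3/25*2/5, 2/5 + 3/25*1/1) = [56/125, 13/25)
  emit 'd', narrow to [2/5, 53/125)
Step 4: interval [2/5, 53/125), width = 53/125 - 2/5 = 3/125
  'd': [2/5 + 3/125*0/1, 2/5 + 3/125*1/5) = [2/5, 253/625)
  'c': [2/5 + 3/125*1/5, 2/5 + 3/125*2/5) = [253/625, 256/625)
  'b': [2/5 + 3/125*2/5, 2/5 + 3/125*1/1) = [256/625, 53/125) <- contains code 521/1250
  emit 'b', narrow to [256/625, 53/125)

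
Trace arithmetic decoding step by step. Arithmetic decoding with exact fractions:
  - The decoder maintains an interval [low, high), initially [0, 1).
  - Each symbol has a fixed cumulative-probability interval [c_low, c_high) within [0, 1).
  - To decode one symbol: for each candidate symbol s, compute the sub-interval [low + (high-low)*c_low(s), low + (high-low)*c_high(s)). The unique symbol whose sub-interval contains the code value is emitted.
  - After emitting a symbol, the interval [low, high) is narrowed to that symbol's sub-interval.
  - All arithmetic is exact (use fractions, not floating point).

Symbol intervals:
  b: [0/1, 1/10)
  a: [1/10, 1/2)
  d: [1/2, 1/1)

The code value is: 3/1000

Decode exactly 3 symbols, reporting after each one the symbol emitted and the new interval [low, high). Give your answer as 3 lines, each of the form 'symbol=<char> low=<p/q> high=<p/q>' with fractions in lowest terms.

Step 1: interval [0/1, 1/1), width = 1/1 - 0/1 = 1/1
  'b': [0/1 + 1/1*0/1, 0/1 + 1/1*1/10) = [0/1, 1/10) <- contains code 3/1000
  'a': [0/1 + 1/1*1/10, 0/1 + 1/1*1/2) = [1/10, 1/2)
  'd': [0/1 + 1/1*1/2, 0/1 + 1/1*1/1) = [1/2, 1/1)
  emit 'b', narrow to [0/1, 1/10)
Step 2: interval [0/1, 1/10), width = 1/10 - 0/1 = 1/10
  'b': [0/1 + 1/10*0/1, 0/1 + 1/10*1/10) = [0/1, 1/100) <- contains code 3/1000
  'a': [0/1 + 1/10*1/10, 0/1 + 1/10*1/2) = [1/100, 1/20)
  'd': [0/1 + 1/10*1/2, 0/1 + 1/10*1/1) = [1/20, 1/10)
  emit 'b', narrow to [0/1, 1/100)
Step 3: interval [0/1, 1/100), width = 1/100 - 0/1 = 1/100
  'b': [0/1 + 1/100*0/1, 0/1 + 1/100*1/10) = [0/1, 1/1000)
  'a': [0/1 + 1/100*1/10, 0/1 + 1/100*1/2) = [1/1000, 1/200) <- contains code 3/1000
  'd': [0/1 + 1/100*1/2, 0/1 + 1/100*1/1) = [1/200, 1/100)
  emit 'a', narrow to [1/1000, 1/200)

Answer: symbol=b low=0/1 high=1/10
symbol=b low=0/1 high=1/100
symbol=a low=1/1000 high=1/200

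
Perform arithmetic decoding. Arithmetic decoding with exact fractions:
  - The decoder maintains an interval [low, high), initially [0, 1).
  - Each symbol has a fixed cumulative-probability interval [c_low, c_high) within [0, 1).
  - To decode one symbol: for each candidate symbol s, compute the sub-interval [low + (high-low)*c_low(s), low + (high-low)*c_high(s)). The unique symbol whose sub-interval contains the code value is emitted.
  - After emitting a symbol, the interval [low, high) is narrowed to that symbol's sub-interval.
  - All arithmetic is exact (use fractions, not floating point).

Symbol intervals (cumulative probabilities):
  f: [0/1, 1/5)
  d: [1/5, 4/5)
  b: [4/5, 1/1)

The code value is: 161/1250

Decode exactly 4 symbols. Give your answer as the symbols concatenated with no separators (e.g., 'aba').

Answer: fddb

Derivation:
Step 1: interval [0/1, 1/1), width = 1/1 - 0/1 = 1/1
  'f': [0/1 + 1/1*0/1, 0/1 + 1/1*1/5) = [0/1, 1/5) <- contains code 161/1250
  'd': [0/1 + 1/1*1/5, 0/1 + 1/1*4/5) = [1/5, 4/5)
  'b': [0/1 + 1/1*4/5, 0/1 + 1/1*1/1) = [4/5, 1/1)
  emit 'f', narrow to [0/1, 1/5)
Step 2: interval [0/1, 1/5), width = 1/5 - 0/1 = 1/5
  'f': [0/1 + 1/5*0/1, 0/1 + 1/5*1/5) = [0/1, 1/25)
  'd': [0/1 + 1/5*1/5, 0/1 + 1/5*4/5) = [1/25, 4/25) <- contains code 161/1250
  'b': [0/1 + 1/5*4/5, 0/1 + 1/5*1/1) = [4/25, 1/5)
  emit 'd', narrow to [1/25, 4/25)
Step 3: interval [1/25, 4/25), width = 4/25 - 1/25 = 3/25
  'f': [1/25 + 3/25*0/1, 1/25 + 3/25*1/5) = [1/25, 8/125)
  'd': [1/25 + 3/25*1/5, 1/25 + 3/25*4/5) = [8/125, 17/125) <- contains code 161/1250
  'b': [1/25 + 3/25*4/5, 1/25 + 3/25*1/1) = [17/125, 4/25)
  emit 'd', narrow to [8/125, 17/125)
Step 4: interval [8/125, 17/125), width = 17/125 - 8/125 = 9/125
  'f': [8/125 + 9/125*0/1, 8/125 + 9/125*1/5) = [8/125, 49/625)
  'd': [8/125 + 9/125*1/5, 8/125 + 9/125*4/5) = [49/625, 76/625)
  'b': [8/125 + 9/125*4/5, 8/125 + 9/125*1/1) = [76/625, 17/125) <- contains code 161/1250
  emit 'b', narrow to [76/625, 17/125)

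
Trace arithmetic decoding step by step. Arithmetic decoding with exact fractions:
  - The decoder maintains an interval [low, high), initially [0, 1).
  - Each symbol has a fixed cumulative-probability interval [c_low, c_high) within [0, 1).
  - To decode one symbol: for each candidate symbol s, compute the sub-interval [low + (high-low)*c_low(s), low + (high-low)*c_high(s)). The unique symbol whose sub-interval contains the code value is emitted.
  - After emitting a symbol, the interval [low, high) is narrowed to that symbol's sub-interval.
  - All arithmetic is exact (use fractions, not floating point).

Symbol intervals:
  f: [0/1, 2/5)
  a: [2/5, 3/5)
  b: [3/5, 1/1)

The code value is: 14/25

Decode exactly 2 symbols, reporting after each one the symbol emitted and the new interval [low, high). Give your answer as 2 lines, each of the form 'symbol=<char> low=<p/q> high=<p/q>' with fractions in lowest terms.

Step 1: interval [0/1, 1/1), width = 1/1 - 0/1 = 1/1
  'f': [0/1 + 1/1*0/1, 0/1 + 1/1*2/5) = [0/1, 2/5)
  'a': [0/1 + 1/1*2/5, 0/1 + 1/1*3/5) = [2/5, 3/5) <- contains code 14/25
  'b': [0/1 + 1/1*3/5, 0/1 + 1/1*1/1) = [3/5, 1/1)
  emit 'a', narrow to [2/5, 3/5)
Step 2: interval [2/5, 3/5), width = 3/5 - 2/5 = 1/5
  'f': [2/5 + 1/5*0/1, 2/5 + 1/5*2/5) = [2/5, 12/25)
  'a': [2/5 + 1/5*2/5, 2/5 + 1/5*3/5) = [12/25, 13/25)
  'b': [2/5 + 1/5*3/5, 2/5 + 1/5*1/1) = [13/25, 3/5) <- contains code 14/25
  emit 'b', narrow to [13/25, 3/5)

Answer: symbol=a low=2/5 high=3/5
symbol=b low=13/25 high=3/5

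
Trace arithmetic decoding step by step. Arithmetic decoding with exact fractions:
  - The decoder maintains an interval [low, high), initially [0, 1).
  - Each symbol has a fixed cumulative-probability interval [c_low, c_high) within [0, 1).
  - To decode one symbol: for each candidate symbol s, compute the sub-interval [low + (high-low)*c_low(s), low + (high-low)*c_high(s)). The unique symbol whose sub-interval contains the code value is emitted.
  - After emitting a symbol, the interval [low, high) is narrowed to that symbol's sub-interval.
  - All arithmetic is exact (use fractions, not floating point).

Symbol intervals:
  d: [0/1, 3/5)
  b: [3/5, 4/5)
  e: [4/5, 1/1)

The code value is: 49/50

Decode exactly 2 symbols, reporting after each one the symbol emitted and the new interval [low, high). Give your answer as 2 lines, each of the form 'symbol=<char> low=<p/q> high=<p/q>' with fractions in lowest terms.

Answer: symbol=e low=4/5 high=1/1
symbol=e low=24/25 high=1/1

Derivation:
Step 1: interval [0/1, 1/1), width = 1/1 - 0/1 = 1/1
  'd': [0/1 + 1/1*0/1, 0/1 + 1/1*3/5) = [0/1, 3/5)
  'b': [0/1 + 1/1*3/5, 0/1 + 1/1*4/5) = [3/5, 4/5)
  'e': [0/1 + 1/1*4/5, 0/1 + 1/1*1/1) = [4/5, 1/1) <- contains code 49/50
  emit 'e', narrow to [4/5, 1/1)
Step 2: interval [4/5, 1/1), width = 1/1 - 4/5 = 1/5
  'd': [4/5 + 1/5*0/1, 4/5 + 1/5*3/5) = [4/5, 23/25)
  'b': [4/5 + 1/5*3/5, 4/5 + 1/5*4/5) = [23/25, 24/25)
  'e': [4/5 + 1/5*4/5, 4/5 + 1/5*1/1) = [24/25, 1/1) <- contains code 49/50
  emit 'e', narrow to [24/25, 1/1)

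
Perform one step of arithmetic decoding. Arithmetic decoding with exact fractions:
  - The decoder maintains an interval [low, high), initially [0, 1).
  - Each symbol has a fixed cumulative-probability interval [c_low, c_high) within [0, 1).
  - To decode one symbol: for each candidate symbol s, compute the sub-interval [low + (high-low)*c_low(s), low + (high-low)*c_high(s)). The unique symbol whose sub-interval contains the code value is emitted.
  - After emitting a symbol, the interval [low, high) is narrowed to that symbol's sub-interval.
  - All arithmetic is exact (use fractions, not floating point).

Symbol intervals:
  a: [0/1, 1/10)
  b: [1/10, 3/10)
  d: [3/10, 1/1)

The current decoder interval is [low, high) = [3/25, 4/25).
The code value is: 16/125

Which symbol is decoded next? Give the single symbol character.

Interval width = high − low = 4/25 − 3/25 = 1/25
Scaled code = (code − low) / width = (16/125 − 3/25) / 1/25 = 1/5
  a: [0/1, 1/10) 
  b: [1/10, 3/10) ← scaled code falls here ✓
  d: [3/10, 1/1) 

Answer: b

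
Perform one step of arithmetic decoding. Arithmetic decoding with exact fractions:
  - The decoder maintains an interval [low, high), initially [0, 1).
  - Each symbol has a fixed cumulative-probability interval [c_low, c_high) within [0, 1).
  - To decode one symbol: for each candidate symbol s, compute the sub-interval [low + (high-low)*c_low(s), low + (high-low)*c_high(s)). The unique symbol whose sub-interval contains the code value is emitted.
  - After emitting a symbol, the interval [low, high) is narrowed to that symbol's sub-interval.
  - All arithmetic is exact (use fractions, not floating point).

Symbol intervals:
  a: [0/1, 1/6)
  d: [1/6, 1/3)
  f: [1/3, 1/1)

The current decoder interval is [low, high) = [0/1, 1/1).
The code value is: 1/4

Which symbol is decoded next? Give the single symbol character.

Answer: d

Derivation:
Interval width = high − low = 1/1 − 0/1 = 1/1
Scaled code = (code − low) / width = (1/4 − 0/1) / 1/1 = 1/4
  a: [0/1, 1/6) 
  d: [1/6, 1/3) ← scaled code falls here ✓
  f: [1/3, 1/1) 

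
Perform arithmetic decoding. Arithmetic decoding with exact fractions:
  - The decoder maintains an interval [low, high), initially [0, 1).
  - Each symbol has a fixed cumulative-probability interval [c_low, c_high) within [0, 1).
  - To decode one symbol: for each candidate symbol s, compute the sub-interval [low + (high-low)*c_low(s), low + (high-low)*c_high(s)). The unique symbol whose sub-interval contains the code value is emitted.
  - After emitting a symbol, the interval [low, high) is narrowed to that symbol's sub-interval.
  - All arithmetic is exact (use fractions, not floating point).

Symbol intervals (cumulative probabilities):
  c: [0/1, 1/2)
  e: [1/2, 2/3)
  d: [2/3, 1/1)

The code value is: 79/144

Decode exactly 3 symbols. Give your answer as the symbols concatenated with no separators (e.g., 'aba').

Step 1: interval [0/1, 1/1), width = 1/1 - 0/1 = 1/1
  'c': [0/1 + 1/1*0/1, 0/1 + 1/1*1/2) = [0/1, 1/2)
  'e': [0/1 + 1/1*1/2, 0/1 + 1/1*2/3) = [1/2, 2/3) <- contains code 79/144
  'd': [0/1 + 1/1*2/3, 0/1 + 1/1*1/1) = [2/3, 1/1)
  emit 'e', narrow to [1/2, 2/3)
Step 2: interval [1/2, 2/3), width = 2/3 - 1/2 = 1/6
  'c': [1/2 + 1/6*0/1, 1/2 + 1/6*1/2) = [1/2, 7/12) <- contains code 79/144
  'e': [1/2 + 1/6*1/2, 1/2 + 1/6*2/3) = [7/12, 11/18)
  'd': [1/2 + 1/6*2/3, 1/2 + 1/6*1/1) = [11/18, 2/3)
  emit 'c', narrow to [1/2, 7/12)
Step 3: interval [1/2, 7/12), width = 7/12 - 1/2 = 1/12
  'c': [1/2 + 1/12*0/1, 1/2 + 1/12*1/2) = [1/2, 13/24)
  'e': [1/2 + 1/12*1/2, 1/2 + 1/12*2/3) = [13/24, 5/9) <- contains code 79/144
  'd': [1/2 + 1/12*2/3, 1/2 + 1/12*1/1) = [5/9, 7/12)
  emit 'e', narrow to [13/24, 5/9)

Answer: ece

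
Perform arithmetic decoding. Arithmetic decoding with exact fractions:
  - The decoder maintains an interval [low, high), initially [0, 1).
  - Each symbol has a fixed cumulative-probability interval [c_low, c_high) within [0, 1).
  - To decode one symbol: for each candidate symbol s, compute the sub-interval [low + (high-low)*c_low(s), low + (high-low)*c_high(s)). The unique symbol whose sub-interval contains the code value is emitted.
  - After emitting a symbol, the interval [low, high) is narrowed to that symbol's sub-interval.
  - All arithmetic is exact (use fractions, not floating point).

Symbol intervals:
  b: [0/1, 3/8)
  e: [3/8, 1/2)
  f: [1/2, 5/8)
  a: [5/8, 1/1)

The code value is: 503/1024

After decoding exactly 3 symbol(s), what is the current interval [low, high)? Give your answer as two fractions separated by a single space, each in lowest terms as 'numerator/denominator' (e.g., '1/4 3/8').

Step 1: interval [0/1, 1/1), width = 1/1 - 0/1 = 1/1
  'b': [0/1 + 1/1*0/1, 0/1 + 1/1*3/8) = [0/1, 3/8)
  'e': [0/1 + 1/1*3/8, 0/1 + 1/1*1/2) = [3/8, 1/2) <- contains code 503/1024
  'f': [0/1 + 1/1*1/2, 0/1 + 1/1*5/8) = [1/2, 5/8)
  'a': [0/1 + 1/1*5/8, 0/1 + 1/1*1/1) = [5/8, 1/1)
  emit 'e', narrow to [3/8, 1/2)
Step 2: interval [3/8, 1/2), width = 1/2 - 3/8 = 1/8
  'b': [3/8 + 1/8*0/1, 3/8 + 1/8*3/8) = [3/8, 27/64)
  'e': [3/8 + 1/8*3/8, 3/8 + 1/8*1/2) = [27/64, 7/16)
  'f': [3/8 + 1/8*1/2, 3/8 + 1/8*5/8) = [7/16, 29/64)
  'a': [3/8 + 1/8*5/8, 3/8 + 1/8*1/1) = [29/64, 1/2) <- contains code 503/1024
  emit 'a', narrow to [29/64, 1/2)
Step 3: interval [29/64, 1/2), width = 1/2 - 29/64 = 3/64
  'b': [29/64 + 3/64*0/1, 29/64 + 3/64*3/8) = [29/64, 241/512)
  'e': [29/64 + 3/64*3/8, 29/64 + 3/64*1/2) = [241/512, 61/128)
  'f': [29/64 + 3/64*1/2, 29/64 + 3/64*5/8) = [61/128, 247/512)
  'a': [29/64 + 3/64*5/8, 29/64 + 3/64*1/1) = [247/512, 1/2) <- contains code 503/1024
  emit 'a', narrow to [247/512, 1/2)

Answer: 247/512 1/2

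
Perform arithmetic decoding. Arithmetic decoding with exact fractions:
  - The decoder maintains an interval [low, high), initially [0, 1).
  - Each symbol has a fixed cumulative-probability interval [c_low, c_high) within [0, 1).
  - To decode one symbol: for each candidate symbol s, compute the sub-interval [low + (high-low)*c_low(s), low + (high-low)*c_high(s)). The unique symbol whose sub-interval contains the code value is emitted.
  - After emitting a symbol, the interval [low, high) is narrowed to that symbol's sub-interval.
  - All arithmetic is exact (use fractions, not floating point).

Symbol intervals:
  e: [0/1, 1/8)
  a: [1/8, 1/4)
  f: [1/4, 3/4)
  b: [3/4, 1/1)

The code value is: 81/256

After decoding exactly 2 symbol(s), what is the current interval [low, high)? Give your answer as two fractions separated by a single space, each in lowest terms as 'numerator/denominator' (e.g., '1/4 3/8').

Step 1: interval [0/1, 1/1), width = 1/1 - 0/1 = 1/1
  'e': [0/1 + 1/1*0/1, 0/1 + 1/1*1/8) = [0/1, 1/8)
  'a': [0/1 + 1/1*1/8, 0/1 + 1/1*1/4) = [1/8, 1/4)
  'f': [0/1 + 1/1*1/4, 0/1 + 1/1*3/4) = [1/4, 3/4) <- contains code 81/256
  'b': [0/1 + 1/1*3/4, 0/1 + 1/1*1/1) = [3/4, 1/1)
  emit 'f', narrow to [1/4, 3/4)
Step 2: interval [1/4, 3/4), width = 3/4 - 1/4 = 1/2
  'e': [1/4 + 1/2*0/1, 1/4 + 1/2*1/8) = [1/4, 5/16)
  'a': [1/4 + 1/2*1/8, 1/4 + 1/2*1/4) = [5/16, 3/8) <- contains code 81/256
  'f': [1/4 + 1/2*1/4, 1/4 + 1/2*3/4) = [3/8, 5/8)
  'b': [1/4 + 1/2*3/4, 1/4 + 1/2*1/1) = [5/8, 3/4)
  emit 'a', narrow to [5/16, 3/8)

Answer: 5/16 3/8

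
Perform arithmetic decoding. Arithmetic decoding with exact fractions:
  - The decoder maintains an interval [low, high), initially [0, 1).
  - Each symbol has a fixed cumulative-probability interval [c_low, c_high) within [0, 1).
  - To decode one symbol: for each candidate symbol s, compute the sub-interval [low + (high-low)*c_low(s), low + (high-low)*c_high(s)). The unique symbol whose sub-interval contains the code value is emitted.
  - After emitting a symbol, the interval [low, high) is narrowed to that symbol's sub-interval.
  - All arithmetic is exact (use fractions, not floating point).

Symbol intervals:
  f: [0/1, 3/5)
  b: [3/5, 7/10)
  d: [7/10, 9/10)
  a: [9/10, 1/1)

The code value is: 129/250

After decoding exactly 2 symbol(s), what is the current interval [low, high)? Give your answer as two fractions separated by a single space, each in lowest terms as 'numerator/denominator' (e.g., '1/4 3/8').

Step 1: interval [0/1, 1/1), width = 1/1 - 0/1 = 1/1
  'f': [0/1 + 1/1*0/1, 0/1 + 1/1*3/5) = [0/1, 3/5) <- contains code 129/250
  'b': [0/1 + 1/1*3/5, 0/1 + 1/1*7/10) = [3/5, 7/10)
  'd': [0/1 + 1/1*7/10, 0/1 + 1/1*9/10) = [7/10, 9/10)
  'a': [0/1 + 1/1*9/10, 0/1 + 1/1*1/1) = [9/10, 1/1)
  emit 'f', narrow to [0/1, 3/5)
Step 2: interval [0/1, 3/5), width = 3/5 - 0/1 = 3/5
  'f': [0/1 + 3/5*0/1, 0/1 + 3/5*3/5) = [0/1, 9/25)
  'b': [0/1 + 3/5*3/5, 0/1 + 3/5*7/10) = [9/25, 21/50)
  'd': [0/1 + 3/5*7/10, 0/1 + 3/5*9/10) = [21/50, 27/50) <- contains code 129/250
  'a': [0/1 + 3/5*9/10, 0/1 + 3/5*1/1) = [27/50, 3/5)
  emit 'd', narrow to [21/50, 27/50)

Answer: 21/50 27/50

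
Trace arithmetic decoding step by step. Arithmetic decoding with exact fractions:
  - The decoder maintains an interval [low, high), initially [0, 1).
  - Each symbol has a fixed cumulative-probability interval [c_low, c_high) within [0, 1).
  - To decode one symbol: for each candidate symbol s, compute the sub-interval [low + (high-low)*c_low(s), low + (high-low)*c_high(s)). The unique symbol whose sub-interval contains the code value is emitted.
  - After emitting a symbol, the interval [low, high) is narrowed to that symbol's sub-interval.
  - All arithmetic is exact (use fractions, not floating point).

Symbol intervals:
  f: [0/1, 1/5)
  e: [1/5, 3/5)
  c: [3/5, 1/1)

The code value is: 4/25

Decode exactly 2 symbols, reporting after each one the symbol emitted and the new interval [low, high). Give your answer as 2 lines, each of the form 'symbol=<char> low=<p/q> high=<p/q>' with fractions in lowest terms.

Step 1: interval [0/1, 1/1), width = 1/1 - 0/1 = 1/1
  'f': [0/1 + 1/1*0/1, 0/1 + 1/1*1/5) = [0/1, 1/5) <- contains code 4/25
  'e': [0/1 + 1/1*1/5, 0/1 + 1/1*3/5) = [1/5, 3/5)
  'c': [0/1 + 1/1*3/5, 0/1 + 1/1*1/1) = [3/5, 1/1)
  emit 'f', narrow to [0/1, 1/5)
Step 2: interval [0/1, 1/5), width = 1/5 - 0/1 = 1/5
  'f': [0/1 + 1/5*0/1, 0/1 + 1/5*1/5) = [0/1, 1/25)
  'e': [0/1 + 1/5*1/5, 0/1 + 1/5*3/5) = [1/25, 3/25)
  'c': [0/1 + 1/5*3/5, 0/1 + 1/5*1/1) = [3/25, 1/5) <- contains code 4/25
  emit 'c', narrow to [3/25, 1/5)

Answer: symbol=f low=0/1 high=1/5
symbol=c low=3/25 high=1/5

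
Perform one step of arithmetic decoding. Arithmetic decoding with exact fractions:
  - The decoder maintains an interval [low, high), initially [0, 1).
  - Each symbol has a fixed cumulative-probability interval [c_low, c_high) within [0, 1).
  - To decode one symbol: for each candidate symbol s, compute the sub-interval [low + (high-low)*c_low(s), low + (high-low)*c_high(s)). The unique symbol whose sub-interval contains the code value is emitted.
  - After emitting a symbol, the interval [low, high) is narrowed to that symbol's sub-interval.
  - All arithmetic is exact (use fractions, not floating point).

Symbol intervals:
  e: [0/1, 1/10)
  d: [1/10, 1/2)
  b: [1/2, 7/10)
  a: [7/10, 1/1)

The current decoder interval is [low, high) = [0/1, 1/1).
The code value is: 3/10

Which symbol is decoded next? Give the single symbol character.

Answer: d

Derivation:
Interval width = high − low = 1/1 − 0/1 = 1/1
Scaled code = (code − low) / width = (3/10 − 0/1) / 1/1 = 3/10
  e: [0/1, 1/10) 
  d: [1/10, 1/2) ← scaled code falls here ✓
  b: [1/2, 7/10) 
  a: [7/10, 1/1) 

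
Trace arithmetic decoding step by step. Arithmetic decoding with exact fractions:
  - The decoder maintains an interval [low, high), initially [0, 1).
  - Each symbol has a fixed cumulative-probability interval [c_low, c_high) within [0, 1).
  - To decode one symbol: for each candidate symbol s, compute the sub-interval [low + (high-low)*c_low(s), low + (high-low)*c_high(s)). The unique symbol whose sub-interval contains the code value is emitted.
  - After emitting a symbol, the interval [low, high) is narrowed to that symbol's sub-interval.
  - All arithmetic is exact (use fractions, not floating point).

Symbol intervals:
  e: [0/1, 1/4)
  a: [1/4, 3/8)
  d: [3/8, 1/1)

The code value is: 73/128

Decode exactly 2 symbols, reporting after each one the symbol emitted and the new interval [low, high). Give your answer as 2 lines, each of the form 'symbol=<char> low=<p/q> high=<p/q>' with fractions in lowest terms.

Step 1: interval [0/1, 1/1), width = 1/1 - 0/1 = 1/1
  'e': [0/1 + 1/1*0/1, 0/1 + 1/1*1/4) = [0/1, 1/4)
  'a': [0/1 + 1/1*1/4, 0/1 + 1/1*3/8) = [1/4, 3/8)
  'd': [0/1 + 1/1*3/8, 0/1 + 1/1*1/1) = [3/8, 1/1) <- contains code 73/128
  emit 'd', narrow to [3/8, 1/1)
Step 2: interval [3/8, 1/1), width = 1/1 - 3/8 = 5/8
  'e': [3/8 + 5/8*0/1, 3/8 + 5/8*1/4) = [3/8, 17/32)
  'a': [3/8 + 5/8*1/4, 3/8 + 5/8*3/8) = [17/32, 39/64) <- contains code 73/128
  'd': [3/8 + 5/8*3/8, 3/8 + 5/8*1/1) = [39/64, 1/1)
  emit 'a', narrow to [17/32, 39/64)

Answer: symbol=d low=3/8 high=1/1
symbol=a low=17/32 high=39/64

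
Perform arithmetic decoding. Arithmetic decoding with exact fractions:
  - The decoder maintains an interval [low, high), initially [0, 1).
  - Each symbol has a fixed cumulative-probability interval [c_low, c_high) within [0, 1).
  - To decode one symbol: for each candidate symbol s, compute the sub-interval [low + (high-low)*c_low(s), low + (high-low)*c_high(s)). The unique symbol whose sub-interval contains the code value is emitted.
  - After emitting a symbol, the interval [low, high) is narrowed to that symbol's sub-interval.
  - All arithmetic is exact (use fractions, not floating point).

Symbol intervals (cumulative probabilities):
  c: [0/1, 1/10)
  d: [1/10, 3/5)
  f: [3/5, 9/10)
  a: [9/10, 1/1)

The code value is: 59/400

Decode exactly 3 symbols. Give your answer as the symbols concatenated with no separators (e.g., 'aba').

Step 1: interval [0/1, 1/1), width = 1/1 - 0/1 = 1/1
  'c': [0/1 + 1/1*0/1, 0/1 + 1/1*1/10) = [0/1, 1/10)
  'd': [0/1 + 1/1*1/10, 0/1 + 1/1*3/5) = [1/10, 3/5) <- contains code 59/400
  'f': [0/1 + 1/1*3/5, 0/1 + 1/1*9/10) = [3/5, 9/10)
  'a': [0/1 + 1/1*9/10, 0/1 + 1/1*1/1) = [9/10, 1/1)
  emit 'd', narrow to [1/10, 3/5)
Step 2: interval [1/10, 3/5), width = 3/5 - 1/10 = 1/2
  'c': [1/10 + 1/2*0/1, 1/10 + 1/2*1/10) = [1/10, 3/20) <- contains code 59/400
  'd': [1/10 + 1/2*1/10, 1/10 + 1/2*3/5) = [3/20, 2/5)
  'f': [1/10 + 1/2*3/5, 1/10 + 1/2*9/10) = [2/5, 11/20)
  'a': [1/10 + 1/2*9/10, 1/10 + 1/2*1/1) = [11/20, 3/5)
  emit 'c', narrow to [1/10, 3/20)
Step 3: interval [1/10, 3/20), width = 3/20 - 1/10 = 1/20
  'c': [1/10 + 1/20*0/1, 1/10 + 1/20*1/10) = [1/10, 21/200)
  'd': [1/10 + 1/20*1/10, 1/10 + 1/20*3/5) = [21/200, 13/100)
  'f': [1/10 + 1/20*3/5, 1/10 + 1/20*9/10) = [13/100, 29/200)
  'a': [1/10 + 1/20*9/10, 1/10 + 1/20*1/1) = [29/200, 3/20) <- contains code 59/400
  emit 'a', narrow to [29/200, 3/20)

Answer: dca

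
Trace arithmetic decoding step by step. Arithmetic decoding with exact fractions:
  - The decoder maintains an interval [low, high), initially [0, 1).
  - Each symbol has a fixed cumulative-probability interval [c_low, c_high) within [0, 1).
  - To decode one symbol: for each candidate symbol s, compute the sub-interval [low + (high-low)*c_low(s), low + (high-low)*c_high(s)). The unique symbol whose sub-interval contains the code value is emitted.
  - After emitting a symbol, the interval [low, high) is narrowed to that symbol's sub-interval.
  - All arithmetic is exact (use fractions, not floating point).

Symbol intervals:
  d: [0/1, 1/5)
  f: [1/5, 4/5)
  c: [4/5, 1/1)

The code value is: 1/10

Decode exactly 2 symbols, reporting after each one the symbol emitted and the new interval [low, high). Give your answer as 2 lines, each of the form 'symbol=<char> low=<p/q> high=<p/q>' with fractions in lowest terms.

Step 1: interval [0/1, 1/1), width = 1/1 - 0/1 = 1/1
  'd': [0/1 + 1/1*0/1, 0/1 + 1/1*1/5) = [0/1, 1/5) <- contains code 1/10
  'f': [0/1 + 1/1*1/5, 0/1 + 1/1*4/5) = [1/5, 4/5)
  'c': [0/1 + 1/1*4/5, 0/1 + 1/1*1/1) = [4/5, 1/1)
  emit 'd', narrow to [0/1, 1/5)
Step 2: interval [0/1, 1/5), width = 1/5 - 0/1 = 1/5
  'd': [0/1 + 1/5*0/1, 0/1 + 1/5*1/5) = [0/1, 1/25)
  'f': [0/1 + 1/5*1/5, 0/1 + 1/5*4/5) = [1/25, 4/25) <- contains code 1/10
  'c': [0/1 + 1/5*4/5, 0/1 + 1/5*1/1) = [4/25, 1/5)
  emit 'f', narrow to [1/25, 4/25)

Answer: symbol=d low=0/1 high=1/5
symbol=f low=1/25 high=4/25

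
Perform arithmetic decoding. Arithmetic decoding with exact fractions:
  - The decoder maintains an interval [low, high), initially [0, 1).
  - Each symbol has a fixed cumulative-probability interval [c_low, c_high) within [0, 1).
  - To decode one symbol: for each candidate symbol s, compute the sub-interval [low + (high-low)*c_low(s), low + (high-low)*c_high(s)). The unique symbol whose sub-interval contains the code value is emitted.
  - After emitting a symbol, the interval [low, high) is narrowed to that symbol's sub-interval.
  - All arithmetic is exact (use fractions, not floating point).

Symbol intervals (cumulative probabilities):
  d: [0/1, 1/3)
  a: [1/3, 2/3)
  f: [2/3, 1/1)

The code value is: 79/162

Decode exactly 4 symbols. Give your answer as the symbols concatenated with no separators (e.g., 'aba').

Answer: aaad

Derivation:
Step 1: interval [0/1, 1/1), width = 1/1 - 0/1 = 1/1
  'd': [0/1 + 1/1*0/1, 0/1 + 1/1*1/3) = [0/1, 1/3)
  'a': [0/1 + 1/1*1/3, 0/1 + 1/1*2/3) = [1/3, 2/3) <- contains code 79/162
  'f': [0/1 + 1/1*2/3, 0/1 + 1/1*1/1) = [2/3, 1/1)
  emit 'a', narrow to [1/3, 2/3)
Step 2: interval [1/3, 2/3), width = 2/3 - 1/3 = 1/3
  'd': [1/3 + 1/3*0/1, 1/3 + 1/3*1/3) = [1/3, 4/9)
  'a': [1/3 + 1/3*1/3, 1/3 + 1/3*2/3) = [4/9, 5/9) <- contains code 79/162
  'f': [1/3 + 1/3*2/3, 1/3 + 1/3*1/1) = [5/9, 2/3)
  emit 'a', narrow to [4/9, 5/9)
Step 3: interval [4/9, 5/9), width = 5/9 - 4/9 = 1/9
  'd': [4/9 + 1/9*0/1, 4/9 + 1/9*1/3) = [4/9, 13/27)
  'a': [4/9 + 1/9*1/3, 4/9 + 1/9*2/3) = [13/27, 14/27) <- contains code 79/162
  'f': [4/9 + 1/9*2/3, 4/9 + 1/9*1/1) = [14/27, 5/9)
  emit 'a', narrow to [13/27, 14/27)
Step 4: interval [13/27, 14/27), width = 14/27 - 13/27 = 1/27
  'd': [13/27 + 1/27*0/1, 13/27 + 1/27*1/3) = [13/27, 40/81) <- contains code 79/162
  'a': [13/27 + 1/27*1/3, 13/27 + 1/27*2/3) = [40/81, 41/81)
  'f': [13/27 + 1/27*2/3, 13/27 + 1/27*1/1) = [41/81, 14/27)
  emit 'd', narrow to [13/27, 40/81)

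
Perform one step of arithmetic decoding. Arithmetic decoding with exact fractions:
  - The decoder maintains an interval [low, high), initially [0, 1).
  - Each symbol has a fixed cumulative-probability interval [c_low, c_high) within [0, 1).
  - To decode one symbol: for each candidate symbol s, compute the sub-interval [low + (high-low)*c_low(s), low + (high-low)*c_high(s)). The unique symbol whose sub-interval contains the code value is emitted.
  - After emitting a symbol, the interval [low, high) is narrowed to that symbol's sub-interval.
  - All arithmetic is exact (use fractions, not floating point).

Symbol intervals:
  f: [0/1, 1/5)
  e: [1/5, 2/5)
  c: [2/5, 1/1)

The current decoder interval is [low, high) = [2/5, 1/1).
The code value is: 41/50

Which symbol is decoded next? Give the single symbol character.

Interval width = high − low = 1/1 − 2/5 = 3/5
Scaled code = (code − low) / width = (41/50 − 2/5) / 3/5 = 7/10
  f: [0/1, 1/5) 
  e: [1/5, 2/5) 
  c: [2/5, 1/1) ← scaled code falls here ✓

Answer: c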